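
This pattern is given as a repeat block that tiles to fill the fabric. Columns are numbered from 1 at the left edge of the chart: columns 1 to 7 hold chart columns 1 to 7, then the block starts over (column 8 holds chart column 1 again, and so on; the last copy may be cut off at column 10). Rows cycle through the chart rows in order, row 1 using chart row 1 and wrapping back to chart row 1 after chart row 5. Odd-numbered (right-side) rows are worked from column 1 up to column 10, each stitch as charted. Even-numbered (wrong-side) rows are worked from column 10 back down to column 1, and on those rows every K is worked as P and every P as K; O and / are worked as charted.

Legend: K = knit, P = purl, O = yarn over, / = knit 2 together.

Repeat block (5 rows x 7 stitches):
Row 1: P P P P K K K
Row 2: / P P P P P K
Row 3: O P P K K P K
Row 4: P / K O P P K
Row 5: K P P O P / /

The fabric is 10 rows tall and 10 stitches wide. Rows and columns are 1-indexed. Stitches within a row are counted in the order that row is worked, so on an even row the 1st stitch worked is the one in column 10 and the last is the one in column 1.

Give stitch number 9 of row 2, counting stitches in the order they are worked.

Row 2: (2-1) mod 5 = 1, so use chart row 2. Even row -> WS.
Chart row 2 tiled across columns 1-10: / P P P P P K / P P
Wrong side: read the tiled row from column 10 down to 1 and exchange K with P (leave O, /).
Row 2 as worked: K K / P K K K K K /
The 9th stitch worked is K.

== STITCH ==
K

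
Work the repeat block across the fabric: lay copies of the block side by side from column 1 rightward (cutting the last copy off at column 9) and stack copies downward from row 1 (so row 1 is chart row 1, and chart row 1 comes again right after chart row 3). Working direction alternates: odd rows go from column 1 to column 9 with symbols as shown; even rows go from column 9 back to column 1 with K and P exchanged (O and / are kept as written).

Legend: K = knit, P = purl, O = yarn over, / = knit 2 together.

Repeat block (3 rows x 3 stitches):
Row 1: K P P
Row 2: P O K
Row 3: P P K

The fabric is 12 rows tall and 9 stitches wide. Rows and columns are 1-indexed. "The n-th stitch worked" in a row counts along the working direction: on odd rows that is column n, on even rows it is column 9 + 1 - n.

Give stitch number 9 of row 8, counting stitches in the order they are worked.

For row 8: chart row = ((8-1) mod 3) + 1 = 2; this is a WS (even) row.
Chart row 2 tiled across columns 1-9: P O K P O K P O K
WS row: flip the tiled sequence (start at column 9) and apply K<->P; O and / stay.
Row 8 as worked: P O K P O K P O K
The 9th stitch worked is K.

Stitch:
K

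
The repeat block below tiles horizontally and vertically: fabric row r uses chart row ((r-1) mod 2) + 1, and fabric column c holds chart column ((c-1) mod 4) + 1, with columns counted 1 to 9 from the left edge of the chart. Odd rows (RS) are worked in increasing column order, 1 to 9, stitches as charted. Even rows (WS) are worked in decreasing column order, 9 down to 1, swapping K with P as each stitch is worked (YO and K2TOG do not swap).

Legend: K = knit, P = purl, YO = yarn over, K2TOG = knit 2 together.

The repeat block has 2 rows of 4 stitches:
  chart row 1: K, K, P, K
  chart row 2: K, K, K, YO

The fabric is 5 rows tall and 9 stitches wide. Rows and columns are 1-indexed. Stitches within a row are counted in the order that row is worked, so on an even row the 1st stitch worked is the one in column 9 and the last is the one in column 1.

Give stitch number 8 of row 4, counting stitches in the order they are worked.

Stitch:
P

Derivation:
For row 4: chart row = ((4-1) mod 2) + 1 = 2; this is a WS (even) row.
Chart row 2 tiled across columns 1-9: K K K YO K K K YO K
WS: work from column 9 back to column 1 (reverse the tiled row), swapping K<->P (YO and K2TOG unchanged).
Row 4 as worked: P YO P P P YO P P P
Stitch 8 in working order -> P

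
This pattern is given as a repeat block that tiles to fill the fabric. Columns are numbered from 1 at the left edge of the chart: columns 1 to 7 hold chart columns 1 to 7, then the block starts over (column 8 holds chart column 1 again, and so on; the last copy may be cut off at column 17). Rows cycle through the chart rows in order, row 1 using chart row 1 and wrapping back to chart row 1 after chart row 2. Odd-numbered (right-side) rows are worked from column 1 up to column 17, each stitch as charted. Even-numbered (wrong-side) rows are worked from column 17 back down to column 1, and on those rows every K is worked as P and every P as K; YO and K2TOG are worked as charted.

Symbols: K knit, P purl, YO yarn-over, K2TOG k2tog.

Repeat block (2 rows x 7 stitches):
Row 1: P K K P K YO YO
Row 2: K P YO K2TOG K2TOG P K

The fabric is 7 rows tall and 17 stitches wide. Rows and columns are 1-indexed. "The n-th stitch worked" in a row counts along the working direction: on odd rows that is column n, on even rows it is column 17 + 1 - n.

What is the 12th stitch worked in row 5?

== STITCH ==
K

Derivation:
Row 5: (5-1) mod 2 = 0, so use chart row 1. Odd row -> RS.
Chart row 1 tiled across columns 1-17: P K K P K YO YO P K K P K YO YO P K K
Right side: take the tiled row as-is (worked left to right from column 1).
Counting 12 along the worked row gives K.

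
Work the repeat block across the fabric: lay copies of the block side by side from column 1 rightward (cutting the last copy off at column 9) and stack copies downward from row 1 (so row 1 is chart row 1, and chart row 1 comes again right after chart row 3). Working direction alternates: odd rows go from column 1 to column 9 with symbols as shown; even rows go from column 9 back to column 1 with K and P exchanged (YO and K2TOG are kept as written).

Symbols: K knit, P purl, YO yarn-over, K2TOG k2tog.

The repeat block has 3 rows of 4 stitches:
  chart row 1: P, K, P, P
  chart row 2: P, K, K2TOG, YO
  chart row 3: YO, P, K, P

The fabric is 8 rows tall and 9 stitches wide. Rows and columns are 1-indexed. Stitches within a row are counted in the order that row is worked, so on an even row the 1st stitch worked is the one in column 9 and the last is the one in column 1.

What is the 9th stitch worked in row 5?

Row 5 uses chart row ((5-1) mod 3)+1 = 2. Row 5 is odd, so RS.
Chart row 2 tiled across columns 1-9: P K K2TOG YO P K K2TOG YO P
Right side: take the tiled row as-is (worked left to right from column 1).
The 9th stitch worked is P.

== STITCH ==
P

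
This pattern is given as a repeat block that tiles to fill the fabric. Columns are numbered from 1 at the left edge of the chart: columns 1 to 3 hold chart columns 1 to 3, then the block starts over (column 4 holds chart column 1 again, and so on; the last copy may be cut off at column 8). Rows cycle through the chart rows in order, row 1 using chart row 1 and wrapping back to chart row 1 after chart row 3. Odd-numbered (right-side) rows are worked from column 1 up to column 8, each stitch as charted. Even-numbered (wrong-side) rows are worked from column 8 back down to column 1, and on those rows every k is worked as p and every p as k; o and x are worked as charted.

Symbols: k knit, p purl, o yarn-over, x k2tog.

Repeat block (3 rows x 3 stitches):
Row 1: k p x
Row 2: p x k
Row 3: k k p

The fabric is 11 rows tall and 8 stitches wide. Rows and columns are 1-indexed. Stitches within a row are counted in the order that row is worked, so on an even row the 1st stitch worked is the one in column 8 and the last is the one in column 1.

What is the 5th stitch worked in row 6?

== STITCH ==
p

Derivation:
Row 6: (6-1) mod 3 = 2, so use chart row 3. Even row -> WS.
Chart row 3 tiled across columns 1-8: k k p k k p k k
WS: work from column 8 back to column 1 (reverse the tiled row), swapping k<->p (o and x unchanged).
Row 6 as worked: p p k p p k p p
Counting 5 along the worked row gives p.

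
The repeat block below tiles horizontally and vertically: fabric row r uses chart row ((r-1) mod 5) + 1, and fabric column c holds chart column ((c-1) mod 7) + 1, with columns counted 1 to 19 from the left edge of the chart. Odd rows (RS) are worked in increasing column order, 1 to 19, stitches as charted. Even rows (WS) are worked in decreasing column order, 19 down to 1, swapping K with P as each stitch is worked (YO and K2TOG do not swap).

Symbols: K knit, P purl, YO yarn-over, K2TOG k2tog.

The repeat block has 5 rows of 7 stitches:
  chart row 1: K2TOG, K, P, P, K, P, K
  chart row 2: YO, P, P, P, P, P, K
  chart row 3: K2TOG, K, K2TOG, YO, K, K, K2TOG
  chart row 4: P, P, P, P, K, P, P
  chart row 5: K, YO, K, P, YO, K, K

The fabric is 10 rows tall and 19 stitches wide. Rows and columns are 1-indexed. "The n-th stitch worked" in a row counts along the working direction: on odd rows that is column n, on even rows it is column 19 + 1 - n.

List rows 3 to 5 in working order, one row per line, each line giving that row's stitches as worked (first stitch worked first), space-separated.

Result:
K2TOG K K2TOG YO K K K2TOG K2TOG K K2TOG YO K K K2TOG K2TOG K K2TOG YO K
P K K K K K K P K K K K K K P K K K K
K YO K P YO K K K YO K P YO K K K YO K P YO

Derivation:
Row 3: chart row 3, RS - tile across columns 1-19 and work as-is.
Row 4: chart row 4, WS - tiled (columns 1-19): P P P P K P P P P P P K P P P P P P K; work from column 19 back to 1 with K<->P swapped.
Row 5: chart row 5, RS - tile across columns 1-19 and work as-is.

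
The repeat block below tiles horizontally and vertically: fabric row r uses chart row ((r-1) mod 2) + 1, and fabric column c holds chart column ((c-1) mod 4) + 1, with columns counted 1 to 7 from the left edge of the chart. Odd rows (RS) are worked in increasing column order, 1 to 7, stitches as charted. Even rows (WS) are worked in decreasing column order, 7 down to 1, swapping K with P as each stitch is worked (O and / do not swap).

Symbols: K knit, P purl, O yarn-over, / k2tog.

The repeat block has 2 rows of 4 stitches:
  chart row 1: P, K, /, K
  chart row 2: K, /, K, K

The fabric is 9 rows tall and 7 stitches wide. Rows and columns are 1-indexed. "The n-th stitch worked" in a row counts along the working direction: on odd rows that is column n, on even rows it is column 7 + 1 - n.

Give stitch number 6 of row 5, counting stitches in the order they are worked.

Stitch:
K

Derivation:
For row 5: chart row = ((5-1) mod 2) + 1 = 1; this is a RS (odd) row.
Chart row 1 tiled across columns 1-7: P K / K P K /
RS row: no reversal, no swap; stitch n worked = column n.
Stitch 6 in working order -> K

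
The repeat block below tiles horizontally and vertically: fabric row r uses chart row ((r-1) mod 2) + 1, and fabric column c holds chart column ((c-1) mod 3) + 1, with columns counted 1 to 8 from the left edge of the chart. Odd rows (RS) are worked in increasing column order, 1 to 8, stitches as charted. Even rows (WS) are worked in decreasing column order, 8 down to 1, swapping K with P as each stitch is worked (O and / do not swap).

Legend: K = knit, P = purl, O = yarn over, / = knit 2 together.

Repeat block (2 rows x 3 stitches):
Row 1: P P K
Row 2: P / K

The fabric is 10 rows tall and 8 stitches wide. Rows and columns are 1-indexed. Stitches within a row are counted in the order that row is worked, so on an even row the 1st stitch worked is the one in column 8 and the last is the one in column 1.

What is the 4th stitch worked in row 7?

Result:
P

Derivation:
For row 7: chart row = ((7-1) mod 2) + 1 = 1; this is a RS (odd) row.
Chart row 1 tiled across columns 1-8: P P K P P K P P
RS row: no reversal, no swap; stitch n worked = column n.
The 4th stitch worked is P.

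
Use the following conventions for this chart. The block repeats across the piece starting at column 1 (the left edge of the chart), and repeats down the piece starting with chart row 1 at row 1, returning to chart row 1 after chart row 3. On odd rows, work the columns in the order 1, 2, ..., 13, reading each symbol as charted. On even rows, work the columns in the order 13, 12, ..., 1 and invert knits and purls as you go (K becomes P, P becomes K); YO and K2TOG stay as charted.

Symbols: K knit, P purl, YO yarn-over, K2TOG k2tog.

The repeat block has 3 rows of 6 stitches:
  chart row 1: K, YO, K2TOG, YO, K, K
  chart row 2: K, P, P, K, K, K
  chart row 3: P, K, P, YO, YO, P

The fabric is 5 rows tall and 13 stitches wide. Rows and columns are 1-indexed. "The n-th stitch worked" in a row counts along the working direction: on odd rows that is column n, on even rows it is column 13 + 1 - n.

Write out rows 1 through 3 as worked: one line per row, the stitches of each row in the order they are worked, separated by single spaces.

== ROWS AS WORKED ==
K YO K2TOG YO K K K YO K2TOG YO K K K
P P P P K K P P P P K K P
P K P YO YO P P K P YO YO P P

Derivation:
Row 1: chart row 1, RS - tile across columns 1-13 and work as-is.
Row 2: chart row 2, WS - tiled (columns 1-13): K P P K K K K P P K K K K; work from column 13 back to 1 with K<->P swapped.
Row 3: chart row 3, RS - tile across columns 1-13 and work as-is.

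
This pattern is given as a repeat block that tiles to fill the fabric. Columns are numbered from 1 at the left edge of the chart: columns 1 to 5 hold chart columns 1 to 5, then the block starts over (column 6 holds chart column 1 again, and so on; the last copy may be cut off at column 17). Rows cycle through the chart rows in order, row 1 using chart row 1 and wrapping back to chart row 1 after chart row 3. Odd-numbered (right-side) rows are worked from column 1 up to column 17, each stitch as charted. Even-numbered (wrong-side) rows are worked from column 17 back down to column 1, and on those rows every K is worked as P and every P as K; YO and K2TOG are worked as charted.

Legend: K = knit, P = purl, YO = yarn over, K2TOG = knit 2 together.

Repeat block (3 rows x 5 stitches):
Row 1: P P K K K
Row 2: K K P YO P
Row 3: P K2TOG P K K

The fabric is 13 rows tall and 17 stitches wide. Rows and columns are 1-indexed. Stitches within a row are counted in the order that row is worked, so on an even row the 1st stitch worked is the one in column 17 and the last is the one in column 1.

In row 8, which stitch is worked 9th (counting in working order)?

Row 8: (8-1) mod 3 = 1, so use chart row 2. Even row -> WS.
Chart row 2 tiled across columns 1-17: K K P YO P K K P YO P K K P YO P K K
WS: work from column 17 back to column 1 (reverse the tiled row), swapping K<->P (YO and K2TOG unchanged).
Row 8 as worked: P P K YO K P P K YO K P P K YO K P P
Stitch 9 in working order -> YO

Stitch:
YO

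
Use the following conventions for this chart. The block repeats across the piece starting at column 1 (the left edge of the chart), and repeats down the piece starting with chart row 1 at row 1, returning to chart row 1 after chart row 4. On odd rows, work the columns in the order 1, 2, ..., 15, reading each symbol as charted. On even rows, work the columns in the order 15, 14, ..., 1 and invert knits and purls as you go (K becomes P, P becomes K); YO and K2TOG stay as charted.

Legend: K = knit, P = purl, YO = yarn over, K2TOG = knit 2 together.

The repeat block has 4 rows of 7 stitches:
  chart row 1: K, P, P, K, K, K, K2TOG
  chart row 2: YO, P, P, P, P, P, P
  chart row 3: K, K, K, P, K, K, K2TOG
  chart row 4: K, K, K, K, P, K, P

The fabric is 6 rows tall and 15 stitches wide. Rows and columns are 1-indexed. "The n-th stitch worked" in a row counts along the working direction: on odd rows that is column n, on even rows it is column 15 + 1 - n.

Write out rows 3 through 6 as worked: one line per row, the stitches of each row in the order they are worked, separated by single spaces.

== ROWS AS WORKED ==
K K K P K K K2TOG K K K P K K K2TOG K
P K P K P P P P K P K P P P P
K P P K K K K2TOG K P P K K K K2TOG K
YO K K K K K K YO K K K K K K YO

Derivation:
Row 3: chart row 3, RS - tile across columns 1-15 and work as-is.
Row 4: chart row 4, WS - tiled (columns 1-15): K K K K P K P K K K K P K P K; work from column 15 back to 1 with K<->P swapped.
Row 5: chart row 1, RS - tile across columns 1-15 and work as-is.
Row 6: chart row 2, WS - tiled (columns 1-15): YO P P P P P P YO P P P P P P YO; work from column 15 back to 1 with K<->P swapped.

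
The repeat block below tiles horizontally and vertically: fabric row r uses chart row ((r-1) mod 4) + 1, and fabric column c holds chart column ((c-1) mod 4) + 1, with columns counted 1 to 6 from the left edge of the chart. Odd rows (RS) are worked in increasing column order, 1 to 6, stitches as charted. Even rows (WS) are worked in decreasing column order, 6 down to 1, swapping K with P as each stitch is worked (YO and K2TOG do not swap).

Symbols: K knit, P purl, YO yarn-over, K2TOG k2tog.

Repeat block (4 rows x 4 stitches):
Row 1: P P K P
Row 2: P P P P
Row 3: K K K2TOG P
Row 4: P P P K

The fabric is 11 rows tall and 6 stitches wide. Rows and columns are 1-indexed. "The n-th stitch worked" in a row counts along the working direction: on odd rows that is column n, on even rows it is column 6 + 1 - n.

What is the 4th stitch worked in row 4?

Stitch:
K

Derivation:
Row 4 uses chart row ((4-1) mod 4)+1 = 4. Row 4 is even, so WS.
Chart row 4 tiled across columns 1-6: P P P K P P
WS: work from column 6 back to column 1 (reverse the tiled row), swapping K<->P (YO and K2TOG unchanged).
Row 4 as worked: K K P K K K
The 4th stitch worked is K.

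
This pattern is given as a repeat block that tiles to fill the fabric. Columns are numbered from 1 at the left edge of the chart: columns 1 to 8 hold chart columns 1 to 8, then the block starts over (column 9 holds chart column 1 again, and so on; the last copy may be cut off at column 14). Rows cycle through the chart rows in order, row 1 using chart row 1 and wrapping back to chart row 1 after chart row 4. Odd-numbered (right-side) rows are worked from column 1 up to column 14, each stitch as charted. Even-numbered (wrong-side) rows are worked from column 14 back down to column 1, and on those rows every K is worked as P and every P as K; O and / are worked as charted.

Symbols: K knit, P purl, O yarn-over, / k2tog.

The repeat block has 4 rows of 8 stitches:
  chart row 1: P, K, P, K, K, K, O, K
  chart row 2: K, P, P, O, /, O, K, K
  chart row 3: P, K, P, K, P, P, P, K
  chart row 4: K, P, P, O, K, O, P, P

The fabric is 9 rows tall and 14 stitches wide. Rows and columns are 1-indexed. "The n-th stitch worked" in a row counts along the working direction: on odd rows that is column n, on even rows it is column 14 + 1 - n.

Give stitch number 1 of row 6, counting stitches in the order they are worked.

For row 6: chart row = ((6-1) mod 4) + 1 = 2; this is a WS (even) row.
Chart row 2 tiled across columns 1-14: K P P O / O K K K P P O / O
WS: work from column 14 back to column 1 (reverse the tiled row), swapping K<->P (O and / unchanged).
Row 6 as worked: O / O K K P P P O / O K K P
The 1st stitch worked is O.

Stitch:
O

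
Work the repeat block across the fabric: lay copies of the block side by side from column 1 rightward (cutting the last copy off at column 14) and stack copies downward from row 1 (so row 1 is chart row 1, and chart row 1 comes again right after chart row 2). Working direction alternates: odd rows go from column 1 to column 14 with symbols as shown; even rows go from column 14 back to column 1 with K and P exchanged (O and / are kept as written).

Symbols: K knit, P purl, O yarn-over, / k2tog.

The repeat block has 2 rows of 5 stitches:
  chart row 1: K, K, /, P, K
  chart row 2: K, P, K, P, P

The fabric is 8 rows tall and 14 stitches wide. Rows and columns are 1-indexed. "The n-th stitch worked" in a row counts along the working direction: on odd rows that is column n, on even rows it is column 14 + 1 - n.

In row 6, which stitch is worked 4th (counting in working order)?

Stitch:
P

Derivation:
Row 6 uses chart row ((6-1) mod 2)+1 = 2. Row 6 is even, so WS.
Chart row 2 tiled across columns 1-14: K P K P P K P K P P K P K P
WS: work from column 14 back to column 1 (reverse the tiled row), swapping K<->P (O and / unchanged).
Row 6 as worked: K P K P K K P K P K K P K P
Counting 4 along the worked row gives P.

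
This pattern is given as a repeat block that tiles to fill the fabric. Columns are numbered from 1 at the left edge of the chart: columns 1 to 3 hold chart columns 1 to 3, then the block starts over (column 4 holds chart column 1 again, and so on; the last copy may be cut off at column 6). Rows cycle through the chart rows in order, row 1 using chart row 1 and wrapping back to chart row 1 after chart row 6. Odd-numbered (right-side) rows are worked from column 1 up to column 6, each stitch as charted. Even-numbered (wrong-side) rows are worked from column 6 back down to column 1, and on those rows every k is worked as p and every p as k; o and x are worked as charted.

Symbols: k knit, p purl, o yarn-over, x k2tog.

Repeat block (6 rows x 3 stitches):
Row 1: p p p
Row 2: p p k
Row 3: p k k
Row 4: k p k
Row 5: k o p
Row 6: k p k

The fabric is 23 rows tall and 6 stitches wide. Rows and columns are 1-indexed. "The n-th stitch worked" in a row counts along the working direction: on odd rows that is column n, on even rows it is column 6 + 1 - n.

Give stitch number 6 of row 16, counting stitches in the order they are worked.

Row 16 uses chart row ((16-1) mod 6)+1 = 4. Row 16 is even, so WS.
Chart row 4 tiled across columns 1-6: k p k k p k
WS: work from column 6 back to column 1 (reverse the tiled row), swapping k<->p (o and x unchanged).
Row 16 as worked: p k p p k p
Stitch 6 in working order -> p

Stitch:
p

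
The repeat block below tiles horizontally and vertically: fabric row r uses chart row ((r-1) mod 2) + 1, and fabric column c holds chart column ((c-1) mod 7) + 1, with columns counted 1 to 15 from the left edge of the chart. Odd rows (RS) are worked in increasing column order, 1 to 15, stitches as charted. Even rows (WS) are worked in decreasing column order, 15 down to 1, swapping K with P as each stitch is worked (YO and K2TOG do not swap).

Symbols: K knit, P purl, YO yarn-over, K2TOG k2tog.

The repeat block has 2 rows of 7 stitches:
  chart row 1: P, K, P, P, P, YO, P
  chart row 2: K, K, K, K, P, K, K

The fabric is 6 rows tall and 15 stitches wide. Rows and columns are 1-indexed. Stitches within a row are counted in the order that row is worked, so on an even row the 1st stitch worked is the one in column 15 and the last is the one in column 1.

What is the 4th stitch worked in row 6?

Row 6 uses chart row ((6-1) mod 2)+1 = 2. Row 6 is even, so WS.
Chart row 2 tiled across columns 1-15: K K K K P K K K K K K P K K K
WS row: flip the tiled sequence (start at column 15) and apply K<->P; YO and K2TOG stay.
Row 6 as worked: P P P K P P P P P P K P P P P
Stitch 4 in working order -> K

== STITCH ==
K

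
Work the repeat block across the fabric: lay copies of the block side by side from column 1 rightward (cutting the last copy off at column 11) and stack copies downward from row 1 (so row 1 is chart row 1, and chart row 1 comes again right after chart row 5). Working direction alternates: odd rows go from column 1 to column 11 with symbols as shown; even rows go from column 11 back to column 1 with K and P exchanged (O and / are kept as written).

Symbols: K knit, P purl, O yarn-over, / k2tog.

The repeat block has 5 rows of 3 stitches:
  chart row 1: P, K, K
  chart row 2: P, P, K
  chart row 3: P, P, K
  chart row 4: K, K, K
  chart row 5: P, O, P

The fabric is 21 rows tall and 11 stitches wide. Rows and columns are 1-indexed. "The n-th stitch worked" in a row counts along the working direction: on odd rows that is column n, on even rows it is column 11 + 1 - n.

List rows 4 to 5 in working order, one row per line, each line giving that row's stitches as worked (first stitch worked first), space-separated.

Row 4: chart row 4, WS - tiled (columns 1-11): K K K K K K K K K K K; work from column 11 back to 1 with K<->P swapped.
Row 5: chart row 5, RS - tile across columns 1-11 and work as-is.

Rows as worked:
P P P P P P P P P P P
P O P P O P P O P P O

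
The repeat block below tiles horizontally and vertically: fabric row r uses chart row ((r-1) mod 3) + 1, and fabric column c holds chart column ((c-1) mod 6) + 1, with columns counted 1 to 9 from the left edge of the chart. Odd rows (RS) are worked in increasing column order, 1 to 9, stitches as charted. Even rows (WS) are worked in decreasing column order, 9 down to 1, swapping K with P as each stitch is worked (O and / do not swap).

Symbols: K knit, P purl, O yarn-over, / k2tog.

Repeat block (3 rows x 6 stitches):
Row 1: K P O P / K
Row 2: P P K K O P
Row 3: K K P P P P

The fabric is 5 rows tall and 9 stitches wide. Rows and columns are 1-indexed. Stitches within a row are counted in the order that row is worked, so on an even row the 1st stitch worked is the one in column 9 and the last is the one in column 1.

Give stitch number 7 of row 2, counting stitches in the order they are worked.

For row 2: chart row = ((2-1) mod 3) + 1 = 2; this is a WS (even) row.
Chart row 2 tiled across columns 1-9: P P K K O P P P K
WS: work from column 9 back to column 1 (reverse the tiled row), swapping K<->P (O and / unchanged).
Row 2 as worked: P K K K O P P K K
Counting 7 along the worked row gives P.

Stitch:
P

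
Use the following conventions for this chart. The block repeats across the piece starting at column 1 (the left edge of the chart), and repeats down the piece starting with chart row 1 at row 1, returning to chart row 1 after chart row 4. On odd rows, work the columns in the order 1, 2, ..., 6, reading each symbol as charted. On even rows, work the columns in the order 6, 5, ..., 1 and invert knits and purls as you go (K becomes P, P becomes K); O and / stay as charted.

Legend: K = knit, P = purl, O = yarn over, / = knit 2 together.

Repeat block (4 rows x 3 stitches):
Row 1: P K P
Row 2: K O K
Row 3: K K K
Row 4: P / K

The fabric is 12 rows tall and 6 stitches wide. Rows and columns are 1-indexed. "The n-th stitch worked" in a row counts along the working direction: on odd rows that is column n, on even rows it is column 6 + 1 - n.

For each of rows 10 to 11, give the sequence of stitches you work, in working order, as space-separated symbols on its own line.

Row 10: chart row 2, WS - tiled (columns 1-6): K O K K O K; work from column 6 back to 1 with K<->P swapped.
Row 11: chart row 3, RS - tile across columns 1-6 and work as-is.

Rows as worked:
P O P P O P
K K K K K K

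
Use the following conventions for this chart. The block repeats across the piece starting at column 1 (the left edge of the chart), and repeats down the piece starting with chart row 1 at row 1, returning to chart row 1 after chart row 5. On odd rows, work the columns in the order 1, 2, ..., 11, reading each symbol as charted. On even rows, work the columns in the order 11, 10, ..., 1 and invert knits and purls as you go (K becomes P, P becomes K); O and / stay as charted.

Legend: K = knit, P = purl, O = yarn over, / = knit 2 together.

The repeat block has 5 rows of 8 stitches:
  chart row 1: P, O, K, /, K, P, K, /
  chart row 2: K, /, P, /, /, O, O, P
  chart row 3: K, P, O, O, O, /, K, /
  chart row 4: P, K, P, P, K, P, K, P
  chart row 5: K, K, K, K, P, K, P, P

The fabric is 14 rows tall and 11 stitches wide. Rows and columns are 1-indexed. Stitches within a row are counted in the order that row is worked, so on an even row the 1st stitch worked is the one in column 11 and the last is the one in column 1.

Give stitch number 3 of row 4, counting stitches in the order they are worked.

For row 4: chart row = ((4-1) mod 5) + 1 = 4; this is a WS (even) row.
Chart row 4 tiled across columns 1-11: P K P P K P K P P K P
WS: work from column 11 back to column 1 (reverse the tiled row), swapping K<->P (O and / unchanged).
Row 4 as worked: K P K K P K P K K P K
The 3rd stitch worked is K.

== STITCH ==
K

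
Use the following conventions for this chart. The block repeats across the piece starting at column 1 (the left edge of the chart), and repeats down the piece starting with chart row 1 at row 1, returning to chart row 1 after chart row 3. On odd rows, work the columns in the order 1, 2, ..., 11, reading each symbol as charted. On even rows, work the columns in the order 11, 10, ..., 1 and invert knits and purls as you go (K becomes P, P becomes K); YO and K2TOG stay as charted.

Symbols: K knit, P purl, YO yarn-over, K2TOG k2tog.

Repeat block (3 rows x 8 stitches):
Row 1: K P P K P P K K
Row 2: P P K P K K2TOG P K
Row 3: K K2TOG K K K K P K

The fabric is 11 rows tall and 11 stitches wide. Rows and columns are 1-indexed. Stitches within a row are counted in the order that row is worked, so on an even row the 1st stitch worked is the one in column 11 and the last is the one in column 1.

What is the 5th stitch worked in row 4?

For row 4: chart row = ((4-1) mod 3) + 1 = 1; this is a WS (even) row.
Chart row 1 tiled across columns 1-11: K P P K P P K K K P P
WS row: flip the tiled sequence (start at column 11) and apply K<->P; YO and K2TOG stay.
Row 4 as worked: K K P P P K K P K K P
Stitch 5 in working order -> P

Stitch:
P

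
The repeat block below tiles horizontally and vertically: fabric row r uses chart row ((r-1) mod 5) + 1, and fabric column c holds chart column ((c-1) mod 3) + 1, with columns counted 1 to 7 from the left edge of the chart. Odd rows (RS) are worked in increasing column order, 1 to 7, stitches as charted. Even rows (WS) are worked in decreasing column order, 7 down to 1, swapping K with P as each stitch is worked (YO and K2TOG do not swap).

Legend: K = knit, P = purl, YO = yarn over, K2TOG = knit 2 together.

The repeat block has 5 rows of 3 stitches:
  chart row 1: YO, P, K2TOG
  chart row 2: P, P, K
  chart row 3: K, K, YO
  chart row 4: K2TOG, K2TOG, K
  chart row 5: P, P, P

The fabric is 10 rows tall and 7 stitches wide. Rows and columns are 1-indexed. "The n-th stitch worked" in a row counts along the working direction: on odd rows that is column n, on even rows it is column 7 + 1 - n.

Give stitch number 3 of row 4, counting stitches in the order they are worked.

== STITCH ==
K2TOG

Derivation:
Row 4: (4-1) mod 5 = 3, so use chart row 4. Even row -> WS.
Chart row 4 tiled across columns 1-7: K2TOG K2TOG K K2TOG K2TOG K K2TOG
Wrong side: read the tiled row from column 7 down to 1 and exchange K with P (leave YO, K2TOG).
Row 4 as worked: K2TOG P K2TOG K2TOG P K2TOG K2TOG
The 3rd stitch worked is K2TOG.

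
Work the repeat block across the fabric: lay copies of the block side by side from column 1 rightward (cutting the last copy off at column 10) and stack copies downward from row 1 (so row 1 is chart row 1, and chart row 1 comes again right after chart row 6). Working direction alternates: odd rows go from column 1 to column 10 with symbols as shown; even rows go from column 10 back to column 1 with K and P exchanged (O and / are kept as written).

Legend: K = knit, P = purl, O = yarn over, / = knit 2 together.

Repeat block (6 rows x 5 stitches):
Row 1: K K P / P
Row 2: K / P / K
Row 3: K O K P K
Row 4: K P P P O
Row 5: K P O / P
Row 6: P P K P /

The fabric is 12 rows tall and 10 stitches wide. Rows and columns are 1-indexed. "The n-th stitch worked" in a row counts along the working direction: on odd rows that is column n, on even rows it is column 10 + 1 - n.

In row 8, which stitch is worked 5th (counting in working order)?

== STITCH ==
P

Derivation:
Row 8 uses chart row ((8-1) mod 6)+1 = 2. Row 8 is even, so WS.
Chart row 2 tiled across columns 1-10: K / P / K K / P / K
Wrong side: read the tiled row from column 10 down to 1 and exchange K with P (leave O, /).
Row 8 as worked: P / K / P P / K / P
Counting 5 along the worked row gives P.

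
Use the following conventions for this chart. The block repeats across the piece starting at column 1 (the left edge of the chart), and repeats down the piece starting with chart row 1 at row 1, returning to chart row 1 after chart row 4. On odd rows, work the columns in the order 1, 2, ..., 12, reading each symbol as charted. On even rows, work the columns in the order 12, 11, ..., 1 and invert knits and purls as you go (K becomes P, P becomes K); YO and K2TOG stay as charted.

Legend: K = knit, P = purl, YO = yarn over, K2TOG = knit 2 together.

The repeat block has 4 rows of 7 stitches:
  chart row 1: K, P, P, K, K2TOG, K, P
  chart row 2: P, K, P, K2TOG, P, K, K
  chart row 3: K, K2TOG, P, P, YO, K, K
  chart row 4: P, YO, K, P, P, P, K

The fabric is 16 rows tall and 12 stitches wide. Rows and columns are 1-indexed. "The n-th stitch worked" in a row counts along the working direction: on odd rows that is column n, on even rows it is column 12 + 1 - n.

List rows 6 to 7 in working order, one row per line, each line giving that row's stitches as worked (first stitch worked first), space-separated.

Row 6: chart row 2, WS - tiled (columns 1-12): P K P K2TOG P K K P K P K2TOG P; work from column 12 back to 1 with K<->P swapped.
Row 7: chart row 3, RS - tile across columns 1-12 and work as-is.

Result:
K K2TOG K P K P P K K2TOG K P K
K K2TOG P P YO K K K K2TOG P P YO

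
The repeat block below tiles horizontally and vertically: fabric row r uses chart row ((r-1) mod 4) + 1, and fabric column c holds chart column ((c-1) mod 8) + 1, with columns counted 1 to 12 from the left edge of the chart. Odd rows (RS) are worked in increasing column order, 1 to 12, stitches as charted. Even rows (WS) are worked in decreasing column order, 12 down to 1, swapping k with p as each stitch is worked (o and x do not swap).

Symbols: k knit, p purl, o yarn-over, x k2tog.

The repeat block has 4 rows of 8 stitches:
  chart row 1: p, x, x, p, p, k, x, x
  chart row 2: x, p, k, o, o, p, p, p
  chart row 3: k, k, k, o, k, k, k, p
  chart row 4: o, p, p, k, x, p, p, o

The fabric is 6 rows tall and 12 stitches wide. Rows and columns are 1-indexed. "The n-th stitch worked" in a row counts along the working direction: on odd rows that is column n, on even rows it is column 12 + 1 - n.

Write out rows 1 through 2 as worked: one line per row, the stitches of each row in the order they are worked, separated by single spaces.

Result:
p x x p p k x x p x x p
o p k x k k k o o p k x

Derivation:
Row 1: chart row 1, RS - tile across columns 1-12 and work as-is.
Row 2: chart row 2, WS - tiled (columns 1-12): x p k o o p p p x p k o; work from column 12 back to 1 with k<->p swapped.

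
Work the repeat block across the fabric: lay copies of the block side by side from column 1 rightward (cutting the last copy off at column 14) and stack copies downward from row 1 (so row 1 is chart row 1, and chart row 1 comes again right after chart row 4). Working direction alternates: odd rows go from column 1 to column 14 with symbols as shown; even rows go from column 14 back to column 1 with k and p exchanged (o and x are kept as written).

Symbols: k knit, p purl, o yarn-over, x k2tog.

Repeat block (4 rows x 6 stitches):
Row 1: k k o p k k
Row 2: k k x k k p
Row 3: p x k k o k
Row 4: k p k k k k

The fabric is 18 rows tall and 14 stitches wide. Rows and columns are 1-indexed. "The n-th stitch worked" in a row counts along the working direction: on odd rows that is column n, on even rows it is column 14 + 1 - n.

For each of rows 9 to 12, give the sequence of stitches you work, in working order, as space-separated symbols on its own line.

Result:
k k o p k k k k o p k k k k
p p k p p x p p k p p x p p
p x k k o k p x k k o k p x
k p p p p p k p p p p p k p

Derivation:
Row 9: chart row 1, RS - tile across columns 1-14 and work as-is.
Row 10: chart row 2, WS - tiled (columns 1-14): k k x k k p k k x k k p k k; work from column 14 back to 1 with k<->p swapped.
Row 11: chart row 3, RS - tile across columns 1-14 and work as-is.
Row 12: chart row 4, WS - tiled (columns 1-14): k p k k k k k p k k k k k p; work from column 14 back to 1 with k<->p swapped.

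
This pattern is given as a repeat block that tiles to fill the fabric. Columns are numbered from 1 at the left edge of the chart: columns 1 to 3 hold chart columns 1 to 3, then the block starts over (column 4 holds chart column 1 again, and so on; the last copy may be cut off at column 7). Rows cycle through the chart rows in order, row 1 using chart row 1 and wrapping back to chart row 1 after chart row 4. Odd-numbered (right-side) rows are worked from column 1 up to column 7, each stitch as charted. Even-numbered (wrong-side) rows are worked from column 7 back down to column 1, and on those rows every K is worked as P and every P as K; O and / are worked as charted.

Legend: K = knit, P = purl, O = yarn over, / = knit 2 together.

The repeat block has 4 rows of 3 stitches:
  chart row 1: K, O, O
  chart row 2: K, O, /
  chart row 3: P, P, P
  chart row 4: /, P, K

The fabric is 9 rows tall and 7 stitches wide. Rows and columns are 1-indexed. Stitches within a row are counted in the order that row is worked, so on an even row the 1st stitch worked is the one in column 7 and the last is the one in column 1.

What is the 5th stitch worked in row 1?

For row 1: chart row = ((1-1) mod 4) + 1 = 1; this is a RS (odd) row.
Chart row 1 tiled across columns 1-7: K O O K O O K
Right side: take the tiled row as-is (worked left to right from column 1).
Stitch 5 in working order -> O

Stitch:
O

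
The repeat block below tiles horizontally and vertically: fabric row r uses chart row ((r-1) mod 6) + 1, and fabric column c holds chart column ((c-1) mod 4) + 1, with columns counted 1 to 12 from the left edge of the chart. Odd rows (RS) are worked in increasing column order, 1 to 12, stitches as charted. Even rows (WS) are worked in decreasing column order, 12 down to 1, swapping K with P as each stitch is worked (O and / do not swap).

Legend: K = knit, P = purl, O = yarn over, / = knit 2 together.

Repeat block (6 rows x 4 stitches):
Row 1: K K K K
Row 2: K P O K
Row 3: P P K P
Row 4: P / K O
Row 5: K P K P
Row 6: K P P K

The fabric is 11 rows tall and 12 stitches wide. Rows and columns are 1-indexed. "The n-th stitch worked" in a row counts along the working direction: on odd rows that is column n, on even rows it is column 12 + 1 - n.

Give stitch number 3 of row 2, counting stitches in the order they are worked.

For row 2: chart row = ((2-1) mod 6) + 1 = 2; this is a WS (even) row.
Chart row 2 tiled across columns 1-12: K P O K K P O K K P O K
Wrong side: read the tiled row from column 12 down to 1 and exchange K with P (leave O, /).
Row 2 as worked: P O K P P O K P P O K P
Stitch 3 in working order -> K

Result:
K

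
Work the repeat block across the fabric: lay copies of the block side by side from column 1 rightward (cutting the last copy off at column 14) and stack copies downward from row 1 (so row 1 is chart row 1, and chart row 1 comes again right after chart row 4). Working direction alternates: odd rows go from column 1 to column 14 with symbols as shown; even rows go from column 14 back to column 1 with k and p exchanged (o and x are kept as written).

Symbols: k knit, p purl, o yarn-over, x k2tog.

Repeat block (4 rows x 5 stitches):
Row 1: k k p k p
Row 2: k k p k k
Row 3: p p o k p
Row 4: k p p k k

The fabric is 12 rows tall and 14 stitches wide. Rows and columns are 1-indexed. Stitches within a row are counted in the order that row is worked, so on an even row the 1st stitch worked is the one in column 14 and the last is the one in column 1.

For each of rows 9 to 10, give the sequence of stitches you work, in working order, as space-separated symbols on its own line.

Row 9: chart row 1, RS - tile across columns 1-14 and work as-is.
Row 10: chart row 2, WS - tiled (columns 1-14): k k p k k k k p k k k k p k; work from column 14 back to 1 with k<->p swapped.

== ROWS AS WORKED ==
k k p k p k k p k p k k p k
p k p p p p k p p p p k p p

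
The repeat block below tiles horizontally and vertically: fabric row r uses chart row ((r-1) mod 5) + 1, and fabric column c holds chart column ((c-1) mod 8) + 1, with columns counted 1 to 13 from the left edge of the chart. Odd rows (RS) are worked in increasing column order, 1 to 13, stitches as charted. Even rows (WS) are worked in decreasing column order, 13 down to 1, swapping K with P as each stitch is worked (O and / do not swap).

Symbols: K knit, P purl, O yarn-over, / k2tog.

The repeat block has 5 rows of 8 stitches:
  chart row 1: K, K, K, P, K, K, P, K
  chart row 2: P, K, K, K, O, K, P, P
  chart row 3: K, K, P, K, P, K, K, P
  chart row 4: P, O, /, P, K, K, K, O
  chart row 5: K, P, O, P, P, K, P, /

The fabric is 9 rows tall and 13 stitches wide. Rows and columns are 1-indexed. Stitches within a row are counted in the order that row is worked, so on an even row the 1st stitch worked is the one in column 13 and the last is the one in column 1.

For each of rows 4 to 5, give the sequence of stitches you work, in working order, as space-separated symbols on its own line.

Row 4: chart row 4, WS - tiled (columns 1-13): P O / P K K K O P O / P K; work from column 13 back to 1 with K<->P swapped.
Row 5: chart row 5, RS - tile across columns 1-13 and work as-is.

== ROWS AS WORKED ==
P K / O K O P P P K / O K
K P O P P K P / K P O P P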